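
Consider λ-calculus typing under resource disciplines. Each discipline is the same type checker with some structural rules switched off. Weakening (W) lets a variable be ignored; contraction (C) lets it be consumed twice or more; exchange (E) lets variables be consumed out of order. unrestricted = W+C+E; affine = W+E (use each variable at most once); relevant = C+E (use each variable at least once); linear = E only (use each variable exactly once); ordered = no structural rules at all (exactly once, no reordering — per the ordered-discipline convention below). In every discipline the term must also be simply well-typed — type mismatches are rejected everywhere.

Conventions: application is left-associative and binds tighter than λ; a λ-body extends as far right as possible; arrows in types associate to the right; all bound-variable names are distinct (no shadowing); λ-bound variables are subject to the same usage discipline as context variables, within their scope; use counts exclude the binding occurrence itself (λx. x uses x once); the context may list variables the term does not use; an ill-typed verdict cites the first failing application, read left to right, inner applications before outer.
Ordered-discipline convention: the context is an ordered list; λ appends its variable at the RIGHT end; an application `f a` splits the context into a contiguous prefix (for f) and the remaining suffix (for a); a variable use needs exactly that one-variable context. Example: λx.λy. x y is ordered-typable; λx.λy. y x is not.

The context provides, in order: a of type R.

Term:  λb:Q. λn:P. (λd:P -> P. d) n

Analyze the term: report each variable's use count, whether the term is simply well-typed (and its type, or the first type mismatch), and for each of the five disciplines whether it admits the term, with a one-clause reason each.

counts: a: 0×; b (λ-bound): 0×; n (λ-bound): 1×; d (λ-bound): 1×
order of uses: d, n
typing: ill-typed: an application expects P -> P but receives P
ordered: ✗, not simply typable
linear: ✗, fails simple typing
affine: ✗, a type mismatch blocks all five
relevant: ✗, the type mismatch rejects it
unrestricted: ✗, not simply typable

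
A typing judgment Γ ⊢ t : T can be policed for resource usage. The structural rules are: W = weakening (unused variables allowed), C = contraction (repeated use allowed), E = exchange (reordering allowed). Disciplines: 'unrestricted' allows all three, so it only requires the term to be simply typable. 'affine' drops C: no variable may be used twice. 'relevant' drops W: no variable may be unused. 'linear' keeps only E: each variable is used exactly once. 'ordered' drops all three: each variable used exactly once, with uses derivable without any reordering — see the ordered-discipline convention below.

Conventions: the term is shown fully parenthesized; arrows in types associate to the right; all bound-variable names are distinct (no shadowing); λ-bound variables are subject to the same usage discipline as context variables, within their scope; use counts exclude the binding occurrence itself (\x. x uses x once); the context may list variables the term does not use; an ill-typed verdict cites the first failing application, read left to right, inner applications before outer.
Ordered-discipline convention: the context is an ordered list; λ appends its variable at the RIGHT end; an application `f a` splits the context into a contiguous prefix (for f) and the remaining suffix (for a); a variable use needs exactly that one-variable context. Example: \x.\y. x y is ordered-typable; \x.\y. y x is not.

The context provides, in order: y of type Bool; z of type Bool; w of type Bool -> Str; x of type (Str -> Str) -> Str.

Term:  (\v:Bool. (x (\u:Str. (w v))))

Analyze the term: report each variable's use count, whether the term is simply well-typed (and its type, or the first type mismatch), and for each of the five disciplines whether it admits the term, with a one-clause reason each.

usage: y ×0, z ×0, w ×1, x ×1, v (bound) ×1, u (bound) ×0
use order (left to right): x, w, v
typing: the term checks, with type Bool -> Str
ordered ✗ (needs weakening: y, z, u unused)
linear ✗ (needs weakening: y, z, u unused)
affine ✓ (at most one use each (y, z, w, x, v, u))
relevant ✗ (needs weakening: y, z, u unused)
unrestricted ✓ (simply typable at Bool -> Str; W, C, E all held)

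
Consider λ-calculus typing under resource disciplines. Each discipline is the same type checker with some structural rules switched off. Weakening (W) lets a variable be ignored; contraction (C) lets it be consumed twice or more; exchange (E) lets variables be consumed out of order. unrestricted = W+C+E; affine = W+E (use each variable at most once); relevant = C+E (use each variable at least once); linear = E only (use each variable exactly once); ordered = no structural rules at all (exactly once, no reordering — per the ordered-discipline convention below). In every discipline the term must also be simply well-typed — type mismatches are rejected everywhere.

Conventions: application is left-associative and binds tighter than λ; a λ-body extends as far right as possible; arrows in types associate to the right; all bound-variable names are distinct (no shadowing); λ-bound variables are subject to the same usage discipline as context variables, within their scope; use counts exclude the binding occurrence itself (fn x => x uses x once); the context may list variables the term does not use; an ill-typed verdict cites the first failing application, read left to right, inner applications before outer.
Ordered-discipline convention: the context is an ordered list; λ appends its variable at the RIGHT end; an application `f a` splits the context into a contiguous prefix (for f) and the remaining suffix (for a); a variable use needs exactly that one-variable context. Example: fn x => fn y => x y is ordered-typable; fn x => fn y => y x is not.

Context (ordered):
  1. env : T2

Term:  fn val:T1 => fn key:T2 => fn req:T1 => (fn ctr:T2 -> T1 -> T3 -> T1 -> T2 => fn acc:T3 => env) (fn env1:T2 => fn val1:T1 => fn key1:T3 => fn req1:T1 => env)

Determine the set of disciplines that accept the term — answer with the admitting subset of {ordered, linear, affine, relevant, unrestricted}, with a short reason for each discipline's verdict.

admitting disciplines: unrestricted
counts: env: 2×, val (λ-bound): 0×, key (λ-bound): 0×, req (λ-bound): 0×, ctr (λ-bound): 0×, acc (λ-bound): 0×, env1 (λ-bound): 0×, val1 (λ-bound): 0×, key1 (λ-bound): 0×, req1 (λ-bound): 0×
uses in reading order: env, env
typing: well-typed at T1 -> T2 -> T1 -> T3 -> T2
ordered ✗ (uses contraction: env ×2; val, key, req, ctr, acc, env1, val1, key1, req1 never used (weakening))
linear ✗ (uses contraction: env ×2; val, key, req, ctr, acc, env1, val1, key1, req1 never used (weakening))
affine ✗ (uses contraction: env ×2)
relevant ✗ (val, key, req, ctr, acc, env1, val1, key1, req1 never used (weakening))
unrestricted ✓ (well-typed at T1 -> T2 -> T1 -> T3 -> T2; no restrictions here)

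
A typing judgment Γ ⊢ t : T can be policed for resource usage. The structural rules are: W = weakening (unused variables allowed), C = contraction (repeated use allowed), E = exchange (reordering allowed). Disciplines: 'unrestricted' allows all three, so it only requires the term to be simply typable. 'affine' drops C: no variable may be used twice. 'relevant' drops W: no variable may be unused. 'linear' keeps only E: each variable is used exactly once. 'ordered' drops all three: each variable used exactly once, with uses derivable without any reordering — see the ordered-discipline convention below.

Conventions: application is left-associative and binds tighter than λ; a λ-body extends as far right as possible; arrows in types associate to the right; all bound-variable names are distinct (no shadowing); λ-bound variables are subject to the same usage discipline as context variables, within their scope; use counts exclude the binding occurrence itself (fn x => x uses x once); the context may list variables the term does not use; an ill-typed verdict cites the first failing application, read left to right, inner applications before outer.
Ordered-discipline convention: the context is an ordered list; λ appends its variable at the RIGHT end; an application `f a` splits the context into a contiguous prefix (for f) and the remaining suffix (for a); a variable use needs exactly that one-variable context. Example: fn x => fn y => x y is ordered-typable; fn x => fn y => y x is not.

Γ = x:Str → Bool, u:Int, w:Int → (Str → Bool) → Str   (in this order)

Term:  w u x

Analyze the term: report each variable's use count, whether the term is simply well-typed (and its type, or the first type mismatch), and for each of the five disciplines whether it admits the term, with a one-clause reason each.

counts: x: 1; u: 1; w: 1
uses in reading order: w, u, x
typing: well-typed at Str
ordered ✗ (no ordered split (uses run w, u, x))
linear ✓ (x, u, w: one use apiece)
affine ✓ (no duplicate uses among x, u, w)
relevant ✓ (every one of x, u, w appears)
unrestricted ✓ (simply typable at Str; W, C, E all held)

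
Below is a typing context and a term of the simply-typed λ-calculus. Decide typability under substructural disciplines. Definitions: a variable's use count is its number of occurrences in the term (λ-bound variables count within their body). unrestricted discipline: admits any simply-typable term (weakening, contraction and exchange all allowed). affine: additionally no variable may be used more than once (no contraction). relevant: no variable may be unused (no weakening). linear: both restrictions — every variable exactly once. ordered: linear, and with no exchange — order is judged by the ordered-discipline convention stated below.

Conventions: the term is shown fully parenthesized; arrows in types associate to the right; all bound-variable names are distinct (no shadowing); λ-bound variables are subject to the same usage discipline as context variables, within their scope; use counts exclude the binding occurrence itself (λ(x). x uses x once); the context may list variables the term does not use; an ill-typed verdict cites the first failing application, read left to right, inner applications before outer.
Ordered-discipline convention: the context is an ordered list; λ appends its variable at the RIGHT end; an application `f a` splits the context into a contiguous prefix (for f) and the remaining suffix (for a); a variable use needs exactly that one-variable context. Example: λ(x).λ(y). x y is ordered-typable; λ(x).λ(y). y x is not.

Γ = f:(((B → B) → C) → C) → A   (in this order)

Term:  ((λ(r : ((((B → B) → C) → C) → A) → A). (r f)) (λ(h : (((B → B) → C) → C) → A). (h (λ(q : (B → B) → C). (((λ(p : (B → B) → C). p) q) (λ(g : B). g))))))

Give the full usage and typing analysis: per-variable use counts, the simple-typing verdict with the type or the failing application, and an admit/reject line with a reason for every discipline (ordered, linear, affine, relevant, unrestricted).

use counts: f=1, r [bound]=1, h [bound]=1, q [bound]=1, p [bound]=1, g [bound]=1
order of uses: r, f, h, p, q, g
typing: well-typed — term : A
ordered: ✗ — no contiguous prefix/suffix split fits r, f, h, p, q, g
linear: ✓ — exactly-once usage across f, r, h, q, p, g
affine: ✓ — no duplicate uses among f, r, h, q, p, g
relevant: ✓ — at least one use each (f, r, h, q, p, g)
unrestricted: ✓ — typability at A is all that's needed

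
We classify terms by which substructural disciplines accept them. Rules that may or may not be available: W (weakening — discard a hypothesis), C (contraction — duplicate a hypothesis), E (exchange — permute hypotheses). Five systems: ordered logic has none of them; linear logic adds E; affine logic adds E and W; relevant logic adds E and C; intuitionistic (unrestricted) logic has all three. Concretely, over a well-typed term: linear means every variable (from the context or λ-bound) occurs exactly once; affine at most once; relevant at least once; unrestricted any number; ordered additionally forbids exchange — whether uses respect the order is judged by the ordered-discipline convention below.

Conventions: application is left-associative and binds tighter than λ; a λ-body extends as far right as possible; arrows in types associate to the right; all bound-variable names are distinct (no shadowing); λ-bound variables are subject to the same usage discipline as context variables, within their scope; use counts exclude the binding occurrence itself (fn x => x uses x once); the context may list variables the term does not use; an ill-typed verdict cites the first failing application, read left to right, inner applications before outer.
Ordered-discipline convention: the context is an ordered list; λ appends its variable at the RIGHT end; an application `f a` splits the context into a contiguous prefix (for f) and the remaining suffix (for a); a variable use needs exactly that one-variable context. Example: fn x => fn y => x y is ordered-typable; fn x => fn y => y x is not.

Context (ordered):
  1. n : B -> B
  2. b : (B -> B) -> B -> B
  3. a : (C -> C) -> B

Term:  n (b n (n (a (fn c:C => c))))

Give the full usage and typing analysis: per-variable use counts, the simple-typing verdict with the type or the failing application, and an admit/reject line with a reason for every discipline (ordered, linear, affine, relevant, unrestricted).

usage: n: 3×, b: 1×, a: 1×, c (bound): 1×
use order (left to right): n, b, n, n, a, c
typing: well-typed at B
ordered: ✗ — n ×3 used more than once (contraction)
linear: ✗ — n ×3 used more than once (contraction)
affine: ✗ — n ×3 used more than once (contraction)
relevant: ✓ — every one of n, b, a, c appears
unrestricted: ✓ — well-typed at B; no restrictions here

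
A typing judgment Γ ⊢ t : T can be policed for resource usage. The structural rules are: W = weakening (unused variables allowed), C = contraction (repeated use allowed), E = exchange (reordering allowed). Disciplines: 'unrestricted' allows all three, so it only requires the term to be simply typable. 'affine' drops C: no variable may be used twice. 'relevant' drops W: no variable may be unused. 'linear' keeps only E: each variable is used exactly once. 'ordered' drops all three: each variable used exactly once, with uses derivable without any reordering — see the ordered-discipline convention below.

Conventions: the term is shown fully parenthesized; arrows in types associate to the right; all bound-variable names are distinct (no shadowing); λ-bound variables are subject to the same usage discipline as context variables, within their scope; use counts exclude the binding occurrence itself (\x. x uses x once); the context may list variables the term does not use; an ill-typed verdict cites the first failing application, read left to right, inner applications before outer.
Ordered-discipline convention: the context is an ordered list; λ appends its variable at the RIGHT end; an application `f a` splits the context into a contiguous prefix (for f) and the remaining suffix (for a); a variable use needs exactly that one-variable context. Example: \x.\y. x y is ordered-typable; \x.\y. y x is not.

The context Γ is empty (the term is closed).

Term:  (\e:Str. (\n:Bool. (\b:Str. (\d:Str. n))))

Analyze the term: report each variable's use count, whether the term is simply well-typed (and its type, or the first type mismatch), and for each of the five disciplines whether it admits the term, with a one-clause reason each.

usage: e (λ-bound) ×0; n (λ-bound) ×1; b (λ-bound) ×0; d (λ-bound) ×0
order of uses: n
typing: the term checks, with type Str -> Bool -> Str -> Str -> Bool
ordered: ✗, unused: e, b, d — weakening required
linear: ✗, unused: e, b, d — weakening required
affine: ✓, no duplicate uses among e, n, b, d
relevant: ✗, unused: e, b, d — weakening required
unrestricted: ✓, type-checks (Str -> Bool -> Str -> Str -> Bool) and nothing is barred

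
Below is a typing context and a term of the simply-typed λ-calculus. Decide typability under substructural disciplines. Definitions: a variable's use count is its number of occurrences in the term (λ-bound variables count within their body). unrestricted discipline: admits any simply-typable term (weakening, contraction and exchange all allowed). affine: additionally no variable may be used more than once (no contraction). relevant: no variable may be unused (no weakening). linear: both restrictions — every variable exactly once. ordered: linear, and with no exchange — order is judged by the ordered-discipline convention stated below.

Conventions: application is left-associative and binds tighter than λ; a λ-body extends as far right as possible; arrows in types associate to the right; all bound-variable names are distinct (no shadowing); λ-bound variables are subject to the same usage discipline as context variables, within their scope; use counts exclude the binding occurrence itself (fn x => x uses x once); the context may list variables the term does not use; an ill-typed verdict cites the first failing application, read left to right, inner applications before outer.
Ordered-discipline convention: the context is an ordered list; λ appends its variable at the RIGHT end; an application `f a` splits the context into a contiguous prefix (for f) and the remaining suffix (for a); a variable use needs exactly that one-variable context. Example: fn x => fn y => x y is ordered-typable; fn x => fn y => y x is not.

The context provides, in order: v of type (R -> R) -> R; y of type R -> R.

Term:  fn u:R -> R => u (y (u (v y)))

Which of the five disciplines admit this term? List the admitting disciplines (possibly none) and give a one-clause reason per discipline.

admitted in: relevant, unrestricted
counts: v: 1; y: 2; u (bound): 2
order of uses: u, y, u, v, y
typing: ✓ — (R -> R) -> R
ordered: ✗, uses contraction: y ×2, u ×2
linear: ✗, uses contraction: y ×2, u ×2
affine: ✗, uses contraction: y ×2, u ×2
relevant: ✓, v, y, u: all used, weakening unneeded
unrestricted: ✓, simply typable at (R -> R) -> R; W, C, E all held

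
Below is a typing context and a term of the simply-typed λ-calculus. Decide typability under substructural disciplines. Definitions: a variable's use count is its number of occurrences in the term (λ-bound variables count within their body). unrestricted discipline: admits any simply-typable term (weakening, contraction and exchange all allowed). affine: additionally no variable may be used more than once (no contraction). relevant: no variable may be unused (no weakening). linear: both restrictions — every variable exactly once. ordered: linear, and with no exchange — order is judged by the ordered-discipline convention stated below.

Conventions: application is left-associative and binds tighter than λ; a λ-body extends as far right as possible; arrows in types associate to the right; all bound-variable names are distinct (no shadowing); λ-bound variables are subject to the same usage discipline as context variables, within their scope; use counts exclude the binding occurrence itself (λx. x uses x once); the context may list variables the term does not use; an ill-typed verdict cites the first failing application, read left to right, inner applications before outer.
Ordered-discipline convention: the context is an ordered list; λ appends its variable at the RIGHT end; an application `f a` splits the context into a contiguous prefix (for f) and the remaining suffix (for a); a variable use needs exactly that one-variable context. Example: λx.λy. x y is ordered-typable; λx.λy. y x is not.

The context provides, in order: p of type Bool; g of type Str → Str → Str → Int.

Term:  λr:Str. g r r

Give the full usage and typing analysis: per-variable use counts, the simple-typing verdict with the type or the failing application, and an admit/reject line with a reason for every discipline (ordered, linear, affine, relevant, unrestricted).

use counts: p ×0; g ×1; r (λ-bound) ×2
use order (left to right): g, r, r
typing: well-typed — term : Str → Str → Int
ordered ✗ (repeated use of r ×2; p never used (weakening))
linear ✗ (repeated use of r ×2; p never used (weakening))
affine ✗ (repeated use of r ×2)
relevant ✗ (p never used (weakening))
unrestricted ✓ (typability at Str → Str → Int is all that's needed)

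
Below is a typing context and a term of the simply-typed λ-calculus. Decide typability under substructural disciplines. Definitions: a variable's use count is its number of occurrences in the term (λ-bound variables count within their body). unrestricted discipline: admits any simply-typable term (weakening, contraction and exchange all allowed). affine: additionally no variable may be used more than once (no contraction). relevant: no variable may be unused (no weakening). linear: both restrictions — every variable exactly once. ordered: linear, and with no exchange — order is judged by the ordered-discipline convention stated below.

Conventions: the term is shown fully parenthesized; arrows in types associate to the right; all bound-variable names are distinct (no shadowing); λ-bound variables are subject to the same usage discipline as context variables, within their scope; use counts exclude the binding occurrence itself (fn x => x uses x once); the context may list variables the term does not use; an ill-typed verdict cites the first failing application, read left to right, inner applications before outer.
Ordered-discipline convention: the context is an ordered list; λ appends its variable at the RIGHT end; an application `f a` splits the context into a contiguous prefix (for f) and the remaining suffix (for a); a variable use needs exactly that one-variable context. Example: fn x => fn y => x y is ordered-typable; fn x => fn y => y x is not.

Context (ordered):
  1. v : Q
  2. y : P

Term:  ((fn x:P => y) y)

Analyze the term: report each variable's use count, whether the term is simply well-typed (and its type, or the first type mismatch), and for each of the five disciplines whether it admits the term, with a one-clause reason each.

use counts: v ×0; y ×2; x (λ-bound) ×0
order of uses: y, y
typing: well-typed — term : P
ordered: ✗ — uses contraction: y ×2; unused: v, x — weakening required
linear: ✗ — uses contraction: y ×2; unused: v, x — weakening required
affine: ✗ — uses contraction: y ×2
relevant: ✗ — unused: v, x — weakening required
unrestricted: ✓ — typability at P is all that's needed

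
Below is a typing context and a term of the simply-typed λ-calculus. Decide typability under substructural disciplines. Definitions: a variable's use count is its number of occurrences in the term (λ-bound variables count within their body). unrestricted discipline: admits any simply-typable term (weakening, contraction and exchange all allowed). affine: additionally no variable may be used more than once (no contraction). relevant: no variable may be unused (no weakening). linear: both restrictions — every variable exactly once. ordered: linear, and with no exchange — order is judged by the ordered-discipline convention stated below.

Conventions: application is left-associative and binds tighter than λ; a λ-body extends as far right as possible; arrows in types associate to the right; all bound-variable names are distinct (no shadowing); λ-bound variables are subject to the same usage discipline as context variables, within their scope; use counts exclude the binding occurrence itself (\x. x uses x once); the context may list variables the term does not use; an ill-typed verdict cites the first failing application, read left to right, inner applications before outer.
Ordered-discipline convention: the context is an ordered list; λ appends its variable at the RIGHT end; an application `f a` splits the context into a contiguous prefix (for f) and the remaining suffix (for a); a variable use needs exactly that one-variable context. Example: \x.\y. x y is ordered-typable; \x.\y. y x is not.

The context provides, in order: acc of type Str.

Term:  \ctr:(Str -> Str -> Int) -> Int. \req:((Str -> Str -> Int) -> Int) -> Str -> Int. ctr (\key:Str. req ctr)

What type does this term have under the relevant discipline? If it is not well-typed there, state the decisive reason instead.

not well-typed under relevant — acc, key never used (weakening)
usage: acc: 0×; ctr (λ-bound): 2×; req (λ-bound): 1×; key (λ-bound): 0×
use order (left to right): ctr, req, ctr
typing: well-typed at ((Str -> Str -> Int) -> Int) -> (((Str -> Str -> Int) -> Int) -> Str -> Int) -> Int
per-discipline verdicts: ordered ✗, linear ✗, affine ✗, relevant ✗, unrestricted ✓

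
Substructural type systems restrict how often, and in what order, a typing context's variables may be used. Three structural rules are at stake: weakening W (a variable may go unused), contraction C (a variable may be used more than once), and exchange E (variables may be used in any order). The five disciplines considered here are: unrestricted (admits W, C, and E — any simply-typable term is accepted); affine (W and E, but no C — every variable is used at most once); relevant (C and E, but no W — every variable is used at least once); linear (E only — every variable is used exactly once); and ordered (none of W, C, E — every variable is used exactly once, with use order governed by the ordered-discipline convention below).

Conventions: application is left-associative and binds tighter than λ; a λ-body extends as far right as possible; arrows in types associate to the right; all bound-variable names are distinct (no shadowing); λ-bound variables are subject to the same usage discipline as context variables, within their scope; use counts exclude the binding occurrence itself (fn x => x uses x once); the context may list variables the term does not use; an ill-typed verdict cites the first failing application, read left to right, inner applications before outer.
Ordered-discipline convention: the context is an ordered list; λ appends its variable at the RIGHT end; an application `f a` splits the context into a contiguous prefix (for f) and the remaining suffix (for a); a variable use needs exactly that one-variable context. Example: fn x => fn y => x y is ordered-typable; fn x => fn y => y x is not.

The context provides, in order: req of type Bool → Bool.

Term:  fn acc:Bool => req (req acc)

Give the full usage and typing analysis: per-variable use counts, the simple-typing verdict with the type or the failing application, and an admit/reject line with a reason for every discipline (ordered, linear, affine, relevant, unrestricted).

variable uses: req: 2; acc (bound): 1
left-to-right use order: req, req, acc
typing: well-typed at Bool → Bool
ordered: ✗ — uses contraction: req ×2
linear: ✗ — uses contraction: req ×2
affine: ✗ — uses contraction: req ×2
relevant: ✓ — at least one use each (req, acc)
unrestricted: ✓ — simply typable at Bool → Bool; W, C, E all held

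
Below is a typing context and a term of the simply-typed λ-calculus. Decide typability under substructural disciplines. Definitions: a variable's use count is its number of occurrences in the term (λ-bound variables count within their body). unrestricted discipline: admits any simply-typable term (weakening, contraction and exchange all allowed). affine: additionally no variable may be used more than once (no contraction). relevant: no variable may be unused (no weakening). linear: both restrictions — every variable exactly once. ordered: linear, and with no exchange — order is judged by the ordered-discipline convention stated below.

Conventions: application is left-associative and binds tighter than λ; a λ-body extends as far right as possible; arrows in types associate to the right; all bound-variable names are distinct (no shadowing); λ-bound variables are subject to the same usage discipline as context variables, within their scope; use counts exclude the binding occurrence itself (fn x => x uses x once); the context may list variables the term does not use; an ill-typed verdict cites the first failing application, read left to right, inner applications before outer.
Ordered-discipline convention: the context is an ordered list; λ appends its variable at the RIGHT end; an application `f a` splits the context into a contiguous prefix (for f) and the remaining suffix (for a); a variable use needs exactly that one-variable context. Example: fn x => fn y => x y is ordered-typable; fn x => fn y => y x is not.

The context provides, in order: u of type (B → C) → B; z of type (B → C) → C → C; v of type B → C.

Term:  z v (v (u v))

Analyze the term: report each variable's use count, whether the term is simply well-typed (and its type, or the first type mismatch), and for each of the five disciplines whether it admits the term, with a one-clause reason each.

use counts: u=1; z=1; v=3
left-to-right use order: z, v, v, u, v
typing: well-typed at C
ordered: ✗, repeated use of v ×3
linear: ✗, repeated use of v ×3
affine: ✗, repeated use of v ×3
relevant: ✓, none of u, z, v goes unused
unrestricted: ✓, well-typed at C; no restrictions here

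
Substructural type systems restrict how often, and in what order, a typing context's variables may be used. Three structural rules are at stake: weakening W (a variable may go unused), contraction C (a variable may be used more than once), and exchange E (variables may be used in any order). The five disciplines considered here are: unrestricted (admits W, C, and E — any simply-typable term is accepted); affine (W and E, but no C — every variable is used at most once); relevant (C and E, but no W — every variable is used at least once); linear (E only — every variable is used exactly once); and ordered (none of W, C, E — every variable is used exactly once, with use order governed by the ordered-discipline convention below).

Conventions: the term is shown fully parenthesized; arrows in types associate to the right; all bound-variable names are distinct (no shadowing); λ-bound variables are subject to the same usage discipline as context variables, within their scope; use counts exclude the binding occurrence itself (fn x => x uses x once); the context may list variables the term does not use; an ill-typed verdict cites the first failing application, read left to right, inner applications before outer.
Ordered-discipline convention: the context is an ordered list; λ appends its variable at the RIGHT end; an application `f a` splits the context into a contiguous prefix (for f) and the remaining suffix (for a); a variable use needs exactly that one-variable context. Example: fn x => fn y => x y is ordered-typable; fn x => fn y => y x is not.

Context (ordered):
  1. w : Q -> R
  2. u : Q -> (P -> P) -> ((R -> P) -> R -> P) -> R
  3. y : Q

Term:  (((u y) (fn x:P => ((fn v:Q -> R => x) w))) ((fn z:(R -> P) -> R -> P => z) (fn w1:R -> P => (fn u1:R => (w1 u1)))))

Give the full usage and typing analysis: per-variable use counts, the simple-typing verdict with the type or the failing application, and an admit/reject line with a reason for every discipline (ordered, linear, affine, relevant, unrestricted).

usage: w: 1×, u: 1×, y: 1×, x (bound): 1×, v (bound): 0×, z (bound): 1×, w1 (bound): 1×, u1 (bound): 1×
use order (left to right): u, y, x, w, z, w1, u1
typing: well-typed — term : R
ordered: ✗, needs weakening: v unused
linear: ✗, needs weakening: v unused
affine: ✓, at most one use each (w, u, y, x, v, z, w1, u1)
relevant: ✗, needs weakening: v unused
unrestricted: ✓, typability at R is all that's needed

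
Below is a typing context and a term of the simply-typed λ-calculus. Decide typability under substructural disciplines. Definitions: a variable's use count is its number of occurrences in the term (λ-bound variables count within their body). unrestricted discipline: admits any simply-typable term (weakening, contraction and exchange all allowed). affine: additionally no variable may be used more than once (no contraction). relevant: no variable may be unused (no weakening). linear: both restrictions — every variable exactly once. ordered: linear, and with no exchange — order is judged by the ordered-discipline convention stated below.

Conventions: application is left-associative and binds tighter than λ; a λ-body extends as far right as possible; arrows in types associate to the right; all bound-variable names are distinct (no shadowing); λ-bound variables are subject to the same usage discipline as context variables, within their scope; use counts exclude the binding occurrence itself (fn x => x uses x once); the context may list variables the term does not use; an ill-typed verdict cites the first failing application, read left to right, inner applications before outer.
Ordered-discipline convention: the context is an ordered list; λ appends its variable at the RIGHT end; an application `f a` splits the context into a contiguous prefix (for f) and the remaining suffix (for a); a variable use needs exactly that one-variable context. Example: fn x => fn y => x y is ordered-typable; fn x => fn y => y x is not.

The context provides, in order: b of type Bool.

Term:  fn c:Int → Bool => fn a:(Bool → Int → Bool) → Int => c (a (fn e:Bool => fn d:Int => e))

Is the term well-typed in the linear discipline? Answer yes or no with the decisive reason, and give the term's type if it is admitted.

no — b, d left unused
counts: b: 0×; c (λ-bound): 1×; a (λ-bound): 1×; e (λ-bound): 1×; d (λ-bound): 0×
order of uses: c, a, e
typing: well-typed — term : (Int → Bool) → ((Bool → Int → Bool) → Int) → Bool
all disciplines: ordered ✗ | linear ✗ | affine ✓ | relevant ✗ | unrestricted ✓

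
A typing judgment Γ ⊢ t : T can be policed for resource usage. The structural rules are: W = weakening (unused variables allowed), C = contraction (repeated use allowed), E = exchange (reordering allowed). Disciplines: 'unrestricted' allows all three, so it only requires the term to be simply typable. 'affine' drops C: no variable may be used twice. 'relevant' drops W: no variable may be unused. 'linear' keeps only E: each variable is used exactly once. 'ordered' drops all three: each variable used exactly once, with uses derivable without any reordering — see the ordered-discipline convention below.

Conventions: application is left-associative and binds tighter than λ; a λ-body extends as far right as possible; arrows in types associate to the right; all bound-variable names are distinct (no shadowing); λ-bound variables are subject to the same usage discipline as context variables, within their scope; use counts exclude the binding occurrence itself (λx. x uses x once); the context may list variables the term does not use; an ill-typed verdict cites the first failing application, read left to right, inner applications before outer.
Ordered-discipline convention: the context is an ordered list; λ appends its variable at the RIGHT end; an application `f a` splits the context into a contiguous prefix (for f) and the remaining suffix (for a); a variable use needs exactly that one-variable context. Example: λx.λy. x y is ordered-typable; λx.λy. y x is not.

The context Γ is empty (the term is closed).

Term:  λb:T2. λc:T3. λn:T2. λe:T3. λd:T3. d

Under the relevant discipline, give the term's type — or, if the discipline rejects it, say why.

not well-typed under relevant — unused: b, c, n, e — weakening required
use counts: b (bound) ×0, c (bound) ×0, n (bound) ×0, e (bound) ×0, d (bound) ×1
left-to-right use order: d
typing: ✓ — T2 -> T3 -> T2 -> T3 -> T3 -> T3
all disciplines: ordered ✗; linear ✗; affine ✓; relevant ✗; unrestricted ✓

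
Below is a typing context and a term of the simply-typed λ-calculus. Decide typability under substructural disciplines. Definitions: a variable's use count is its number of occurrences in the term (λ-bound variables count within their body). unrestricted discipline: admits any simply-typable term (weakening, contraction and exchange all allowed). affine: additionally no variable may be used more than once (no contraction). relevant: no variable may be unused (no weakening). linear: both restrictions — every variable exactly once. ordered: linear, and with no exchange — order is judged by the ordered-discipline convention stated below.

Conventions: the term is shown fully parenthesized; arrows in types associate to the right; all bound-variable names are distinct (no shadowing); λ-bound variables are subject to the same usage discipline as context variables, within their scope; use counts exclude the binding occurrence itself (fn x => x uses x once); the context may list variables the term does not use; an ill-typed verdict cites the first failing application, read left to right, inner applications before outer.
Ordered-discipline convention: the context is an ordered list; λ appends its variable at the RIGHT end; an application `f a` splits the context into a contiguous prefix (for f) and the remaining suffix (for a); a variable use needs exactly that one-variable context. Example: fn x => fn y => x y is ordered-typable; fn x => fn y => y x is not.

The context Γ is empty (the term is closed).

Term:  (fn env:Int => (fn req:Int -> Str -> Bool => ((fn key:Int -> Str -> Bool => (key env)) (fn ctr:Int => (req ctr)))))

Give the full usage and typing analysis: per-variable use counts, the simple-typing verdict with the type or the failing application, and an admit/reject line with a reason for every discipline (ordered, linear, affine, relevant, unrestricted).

counts: env (bound): 1×; req (bound): 1×; key (bound): 1×; ctr (bound): 1×
use order (left to right): key, env, req, ctr
typing: the term checks, with type Int -> (Int -> Str -> Bool) -> Str -> Bool
ordered ✗ (no contiguous prefix/suffix split fits key, env, req, ctr)
linear ✓ (single use per variable (env, req, key, ctr))
affine ✓ (at most one use each (env, req, key, ctr))
relevant ✓ (at least one use each (env, req, key, ctr))
unrestricted ✓ (simply typable at Int -> (Int -> Str -> Bool) -> Str -> Bool; W, C, E all held)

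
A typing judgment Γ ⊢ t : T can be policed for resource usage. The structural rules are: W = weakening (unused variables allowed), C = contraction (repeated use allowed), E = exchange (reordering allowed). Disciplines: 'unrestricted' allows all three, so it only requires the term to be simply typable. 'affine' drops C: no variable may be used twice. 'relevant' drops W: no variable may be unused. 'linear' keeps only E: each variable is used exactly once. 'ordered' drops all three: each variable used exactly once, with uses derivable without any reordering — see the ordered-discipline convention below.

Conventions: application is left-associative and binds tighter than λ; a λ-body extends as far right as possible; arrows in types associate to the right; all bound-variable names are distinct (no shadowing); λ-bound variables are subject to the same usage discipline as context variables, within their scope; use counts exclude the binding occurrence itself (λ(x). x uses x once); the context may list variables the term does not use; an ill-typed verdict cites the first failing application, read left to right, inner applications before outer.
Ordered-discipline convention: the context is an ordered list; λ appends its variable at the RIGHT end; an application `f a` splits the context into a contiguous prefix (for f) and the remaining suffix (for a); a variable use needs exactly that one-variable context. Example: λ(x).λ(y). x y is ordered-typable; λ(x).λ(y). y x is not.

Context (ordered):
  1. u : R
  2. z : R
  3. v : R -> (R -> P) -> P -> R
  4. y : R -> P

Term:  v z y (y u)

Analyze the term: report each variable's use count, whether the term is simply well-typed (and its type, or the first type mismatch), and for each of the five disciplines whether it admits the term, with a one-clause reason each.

counts: u ×1; z ×1; v ×1; y ×2
order of uses: v, z, y, y, u
typing: ✓ — R
ordered ✗ (needs contraction — y ×2)
linear ✗ (needs contraction — y ×2)
affine ✗ (needs contraction — y ×2)
relevant ✓ (none of u, z, v, y goes unused)
unrestricted ✓ (well-typed at R; no restrictions here)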